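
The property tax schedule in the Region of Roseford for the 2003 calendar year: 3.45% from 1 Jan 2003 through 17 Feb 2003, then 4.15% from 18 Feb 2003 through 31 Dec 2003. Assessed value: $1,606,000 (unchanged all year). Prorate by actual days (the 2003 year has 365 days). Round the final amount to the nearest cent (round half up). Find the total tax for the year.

$65,170.60

1 Jan – 17 Feb 2003: 48 days at 3.45% → $1,606,000 × 3.45% × 48/365 = $7,286.4000
18 Feb – 31 Dec 2003: 317 days at 4.15% → $1,606,000 × 4.15% × 317/365 = $57,884.2000
Total = $65,170.6000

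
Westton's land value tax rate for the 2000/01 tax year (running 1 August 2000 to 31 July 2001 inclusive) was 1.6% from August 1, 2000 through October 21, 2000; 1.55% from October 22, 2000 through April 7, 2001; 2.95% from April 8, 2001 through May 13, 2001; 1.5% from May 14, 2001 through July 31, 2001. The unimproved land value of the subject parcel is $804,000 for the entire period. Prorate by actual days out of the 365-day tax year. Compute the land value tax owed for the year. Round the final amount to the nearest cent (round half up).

$13,575.48

August 1 – October 21, 2000: 82 days at 1.6% → $804,000 × 1.6% × 82/365 = $2,889.9945
October 22, 2000 – April 7, 2001: 168 days at 1.55% → $804,000 × 1.55% × 168/365 = $5,735.9342
April 8 – May 13, 2001: 36 days at 2.95% → $804,000 × 2.95% × 36/365 = $2,339.3096
May 14 – July 31, 2001: 79 days at 1.5% → $804,000 × 1.5% × 79/365 = $2,610.2466
Total = $13,575.4849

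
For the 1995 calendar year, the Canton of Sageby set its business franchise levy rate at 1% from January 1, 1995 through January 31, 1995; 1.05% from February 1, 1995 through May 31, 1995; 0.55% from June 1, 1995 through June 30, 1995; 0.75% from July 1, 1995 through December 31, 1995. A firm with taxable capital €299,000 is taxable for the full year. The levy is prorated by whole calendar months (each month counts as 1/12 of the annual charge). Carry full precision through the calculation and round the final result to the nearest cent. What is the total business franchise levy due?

€2,553.96

January 1 – January 31, 1995: 1 month at 1% → €299,000 × 1% × 1/12 = €249.1667
February 1 – May 31, 1995: 4 months at 1.05% → €299,000 × 1.05% × 4/12 = €1,046.5000
June 1 – June 30, 1995: 1 month at 0.55% → €299,000 × 0.55% × 1/12 = €137.0417
July 1 – December 31, 1995: 6 months at 0.75% → €299,000 × 0.75% × 6/12 = €1,121.2500
Total = €2,553.9583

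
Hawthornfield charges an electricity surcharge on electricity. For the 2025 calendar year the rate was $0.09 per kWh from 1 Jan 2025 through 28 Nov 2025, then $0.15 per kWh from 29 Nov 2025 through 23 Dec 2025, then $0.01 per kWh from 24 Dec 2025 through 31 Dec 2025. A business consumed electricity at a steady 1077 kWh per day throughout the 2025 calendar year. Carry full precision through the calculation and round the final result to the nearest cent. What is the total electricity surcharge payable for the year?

$36,305.67

1 Jan – 28 Nov 2025: 332 days × 1077 kWh/day = 357,564 kWh at $0.09/kWh → $32,180.76
29 Nov – 23 Dec 2025: 25 days × 1077 kWh/day = 26,925 kWh at $0.15/kWh → $4,038.75
24 Dec – 31 Dec 2025: 8 days × 1077 kWh/day = 8,616 kWh at $0.01/kWh → $86.16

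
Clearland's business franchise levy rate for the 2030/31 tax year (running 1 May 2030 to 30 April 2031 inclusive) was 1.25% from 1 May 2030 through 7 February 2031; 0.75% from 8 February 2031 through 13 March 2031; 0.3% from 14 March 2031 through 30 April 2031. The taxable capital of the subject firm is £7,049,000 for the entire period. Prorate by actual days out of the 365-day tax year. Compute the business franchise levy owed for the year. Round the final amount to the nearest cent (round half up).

1 May 2030 – 7 February 2031: 283 days at 1.25% → £7,049,000 × 1.25% × 283/365 = £68,317.3630
8 February – 13 March 2031: 34 days at 0.75% → £7,049,000 × 0.75% × 34/365 = £4,924.6438
14 March – 30 April 2031: 48 days at 0.3% → £7,049,000 × 0.3% × 48/365 = £2,780.9753
Total = £76,022.9822

£76,022.98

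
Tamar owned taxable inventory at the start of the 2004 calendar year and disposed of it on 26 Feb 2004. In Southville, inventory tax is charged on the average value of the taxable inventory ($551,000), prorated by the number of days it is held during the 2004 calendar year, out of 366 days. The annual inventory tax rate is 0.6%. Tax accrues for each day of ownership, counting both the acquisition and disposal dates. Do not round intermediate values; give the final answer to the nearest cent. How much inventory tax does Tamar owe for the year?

$514.87

Days held (1 Jan – 26 Feb 2004): 57 out of 366
Tax = $551,000 × 0.6% × 57/366 = $514.8689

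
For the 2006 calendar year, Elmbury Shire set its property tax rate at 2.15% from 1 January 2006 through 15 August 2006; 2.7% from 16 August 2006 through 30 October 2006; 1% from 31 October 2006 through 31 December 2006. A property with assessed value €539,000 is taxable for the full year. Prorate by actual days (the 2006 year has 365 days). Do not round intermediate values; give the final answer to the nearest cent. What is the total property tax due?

1 January – 15 August 2006: 227 days at 2.15% → €539,000 × 2.15% × 227/365 = €7,207.0945
16 August – 30 October 2006: 76 days at 2.7% → €539,000 × 2.7% × 76/365 = €3,030.2137
31 October – 31 December 2006: 62 days at 1% → €539,000 × 1% × 62/365 = €915.5616
Total = €11,152.8699

€11,152.87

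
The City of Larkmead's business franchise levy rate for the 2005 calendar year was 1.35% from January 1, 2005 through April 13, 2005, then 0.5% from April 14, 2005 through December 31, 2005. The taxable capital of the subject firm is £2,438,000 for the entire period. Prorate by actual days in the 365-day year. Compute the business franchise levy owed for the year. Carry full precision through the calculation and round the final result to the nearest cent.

£18,037.86

January 1 – April 13, 2005: 103 days at 1.35% → £2,438,000 × 1.35% × 103/365 = £9,287.7781
April 14 – December 31, 2005: 262 days at 0.5% → £2,438,000 × 0.5% × 262/365 = £8,750.0822
Total = £18,037.8603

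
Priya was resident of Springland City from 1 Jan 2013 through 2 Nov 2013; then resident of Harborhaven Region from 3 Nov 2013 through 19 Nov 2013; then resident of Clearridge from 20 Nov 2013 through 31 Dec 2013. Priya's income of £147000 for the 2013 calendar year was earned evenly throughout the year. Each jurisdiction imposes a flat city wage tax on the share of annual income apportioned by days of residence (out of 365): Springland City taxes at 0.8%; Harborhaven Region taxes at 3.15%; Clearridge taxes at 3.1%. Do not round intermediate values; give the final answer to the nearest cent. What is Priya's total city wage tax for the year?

Springland City, 1 Jan – 2 Nov 2013: 306 days → £147000 × 0.8% × 306/365 = £985.9068
Harborhaven Region, 3 Nov – 19 Nov 2013: 17 days → £147000 × 3.15% × 17/365 = £215.6671
Clearridge, 20 Nov – 31 Dec 2013: 42 days → £147000 × 3.1% × 42/365 = £524.3671
Total = £1725.9411

£1725.94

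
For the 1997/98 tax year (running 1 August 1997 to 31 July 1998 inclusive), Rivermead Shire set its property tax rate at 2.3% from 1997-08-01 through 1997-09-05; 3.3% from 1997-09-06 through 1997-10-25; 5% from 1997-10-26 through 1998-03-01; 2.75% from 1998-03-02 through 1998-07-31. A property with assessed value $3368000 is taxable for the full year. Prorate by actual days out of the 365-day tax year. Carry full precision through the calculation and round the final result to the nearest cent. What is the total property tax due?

1997-08-01 to 1997-09-05: 36 days at 2.3% → $3368000 × 2.3% × 36/365 = $7640.2849
1997-09-06 to 1997-10-25: 50 days at 3.3% → $3368000 × 3.3% × 50/365 = $15225.2055
1997-10-26 to 1998-03-01: 127 days at 5% → $3368000 × 5% × 127/365 = $58593.9726
1998-03-02 to 1998-07-31: 152 days at 2.75% → $3368000 × 2.75% × 152/365 = $38570.5205
Total = $120029.9836

$120029.98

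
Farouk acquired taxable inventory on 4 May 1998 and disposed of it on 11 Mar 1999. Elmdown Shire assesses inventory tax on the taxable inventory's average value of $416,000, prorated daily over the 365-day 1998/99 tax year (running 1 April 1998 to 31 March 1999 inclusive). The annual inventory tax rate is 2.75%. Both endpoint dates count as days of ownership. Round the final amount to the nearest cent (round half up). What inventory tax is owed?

Days held (4 May 1998 – 11 Mar 1999): 312 out of 365
Tax = $416,000 × 2.75% × 312/365 = $9,778.8493

$9,778.85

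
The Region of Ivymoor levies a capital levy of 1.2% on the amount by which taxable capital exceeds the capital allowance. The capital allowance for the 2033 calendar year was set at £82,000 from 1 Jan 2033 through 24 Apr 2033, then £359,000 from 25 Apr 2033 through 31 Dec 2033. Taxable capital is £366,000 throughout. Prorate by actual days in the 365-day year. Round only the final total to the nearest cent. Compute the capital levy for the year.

1 Jan – 24 Apr 2033: 114 days, exemption £82,000 → (£366,000 − £82,000) × 1.2% × 114/365 = £1,064.4164
25 Apr – 31 Dec 2033: 251 days, exemption £359,000 → (£366,000 − £359,000) × 1.2% × 251/365 = £57.7644
Total = £1,122.1808

£1,122.18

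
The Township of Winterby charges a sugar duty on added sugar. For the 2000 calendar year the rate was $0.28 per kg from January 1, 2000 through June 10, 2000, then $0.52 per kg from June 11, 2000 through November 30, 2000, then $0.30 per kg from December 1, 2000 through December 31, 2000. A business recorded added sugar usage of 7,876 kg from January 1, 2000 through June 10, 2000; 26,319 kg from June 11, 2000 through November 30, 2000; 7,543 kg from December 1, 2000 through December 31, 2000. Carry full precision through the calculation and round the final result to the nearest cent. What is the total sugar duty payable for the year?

January 1 – June 10, 2000: 7,876 kg at $0.28/kg → $2,205.28
June 11 – November 30, 2000: 26,319 kg at $0.52/kg → $13,685.88
December 1 – December 31, 2000: 7,543 kg at $0.30/kg → $2,262.90

$18,154.06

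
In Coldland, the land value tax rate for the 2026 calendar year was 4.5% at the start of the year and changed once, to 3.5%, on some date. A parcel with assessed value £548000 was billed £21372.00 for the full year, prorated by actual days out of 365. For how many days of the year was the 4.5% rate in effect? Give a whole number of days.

146 days

Let d = days at the first rate; then 365 − d days at the second rate.
£548000 × [4.5%·d + 3.5%·(365−d)] / 365 = £21372.00
Solving gives d = 146, so the new rate took effect on May 27, 2026.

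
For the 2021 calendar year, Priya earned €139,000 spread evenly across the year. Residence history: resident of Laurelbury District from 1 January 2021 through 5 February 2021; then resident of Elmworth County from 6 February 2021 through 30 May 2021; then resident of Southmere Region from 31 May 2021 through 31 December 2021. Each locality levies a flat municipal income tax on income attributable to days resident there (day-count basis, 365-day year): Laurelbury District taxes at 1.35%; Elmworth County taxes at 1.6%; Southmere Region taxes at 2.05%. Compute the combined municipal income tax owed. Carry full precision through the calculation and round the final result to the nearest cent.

Laurelbury District, 1 January – 5 February 2021: 36 days → €139,000 × 1.35% × 36/365 = €185.0795
Elmworth County, 6 February – 30 May 2021: 114 days → €139,000 × 1.6% × 114/365 = €694.6192
Southmere Region, 31 May – 31 December 2021: 215 days → €139,000 × 2.05% × 215/365 = €1,678.4726
Total = €2,558.1712

€2,558.17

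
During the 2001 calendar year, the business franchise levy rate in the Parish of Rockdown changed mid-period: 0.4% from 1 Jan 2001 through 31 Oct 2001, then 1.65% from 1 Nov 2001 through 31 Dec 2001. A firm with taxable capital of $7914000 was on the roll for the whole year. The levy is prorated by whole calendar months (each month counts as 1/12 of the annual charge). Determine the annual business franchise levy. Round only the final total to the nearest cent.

1 Jan – 31 Oct 2001: 10 months at 0.4% → $7914000 × 0.4% × 10/12 = $26380.0000
1 Nov – 31 Dec 2001: 2 months at 1.65% → $7914000 × 1.65% × 2/12 = $21763.5000
Total = $48143.5000

$48143.50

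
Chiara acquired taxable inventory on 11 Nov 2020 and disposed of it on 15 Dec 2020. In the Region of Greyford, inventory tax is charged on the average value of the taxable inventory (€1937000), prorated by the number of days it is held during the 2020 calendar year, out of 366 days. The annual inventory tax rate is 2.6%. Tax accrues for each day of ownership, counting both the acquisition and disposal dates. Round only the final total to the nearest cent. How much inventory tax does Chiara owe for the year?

€4816.04

Days held (11 Nov – 15 Dec 2020): 35 out of 366
Tax = €1937000 × 2.6% × 35/366 = €4816.0383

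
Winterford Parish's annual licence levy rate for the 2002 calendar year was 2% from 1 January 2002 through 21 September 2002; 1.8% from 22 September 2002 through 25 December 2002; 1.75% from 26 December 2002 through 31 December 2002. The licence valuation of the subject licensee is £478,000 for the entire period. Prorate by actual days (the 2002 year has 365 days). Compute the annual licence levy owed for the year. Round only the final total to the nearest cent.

£9,291.53

1 January – 21 September 2002: 264 days at 2% → £478,000 × 2% × 264/365 = £6,914.6301
22 September – 25 December 2002: 95 days at 1.8% → £478,000 × 1.8% × 95/365 = £2,239.3973
26 December – 31 December 2002: 6 days at 1.75% → £478,000 × 1.75% × 6/365 = £137.5068
Total = £9,291.5342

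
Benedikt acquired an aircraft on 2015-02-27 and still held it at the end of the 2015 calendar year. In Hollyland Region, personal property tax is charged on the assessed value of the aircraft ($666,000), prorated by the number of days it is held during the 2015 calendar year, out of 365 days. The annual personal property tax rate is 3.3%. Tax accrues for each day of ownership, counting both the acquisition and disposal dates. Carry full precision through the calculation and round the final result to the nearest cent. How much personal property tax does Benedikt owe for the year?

Days held (2015-02-27 to 2015-12-31): 308 out of 365
Tax = $666,000 × 3.3% × 308/365 = $18,545.8192

$18,545.82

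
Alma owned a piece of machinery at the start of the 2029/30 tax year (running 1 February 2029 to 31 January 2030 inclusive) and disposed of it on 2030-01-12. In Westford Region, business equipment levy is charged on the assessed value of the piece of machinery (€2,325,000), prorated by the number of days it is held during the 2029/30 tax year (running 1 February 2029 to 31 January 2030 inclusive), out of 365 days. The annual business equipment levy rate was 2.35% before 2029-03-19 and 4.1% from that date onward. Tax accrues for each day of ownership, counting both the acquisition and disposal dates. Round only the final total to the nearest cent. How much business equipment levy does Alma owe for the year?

2029-02-01 to 2029-03-18: 46 days at 2.35% → €2,325,000 × 2.35% × 46/365 = €6,885.8219
2029-03-19 to 2030-01-12: 300 days at 4.1% → €2,325,000 × 4.1% × 300/365 = €78,349.3151
Total = €85,235.1370

€85,235.14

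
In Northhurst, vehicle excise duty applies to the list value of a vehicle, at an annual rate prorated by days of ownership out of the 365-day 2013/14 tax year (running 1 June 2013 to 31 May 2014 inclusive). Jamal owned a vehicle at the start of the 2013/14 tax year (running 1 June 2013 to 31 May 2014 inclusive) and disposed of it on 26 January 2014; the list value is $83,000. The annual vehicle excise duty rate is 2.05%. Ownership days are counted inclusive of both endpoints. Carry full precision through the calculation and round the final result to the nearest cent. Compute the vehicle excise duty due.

$1,118.79

Days held (1 June 2013 – 26 January 2014): 240 out of 365
Tax = $83,000 × 2.05% × 240/365 = $1,118.7945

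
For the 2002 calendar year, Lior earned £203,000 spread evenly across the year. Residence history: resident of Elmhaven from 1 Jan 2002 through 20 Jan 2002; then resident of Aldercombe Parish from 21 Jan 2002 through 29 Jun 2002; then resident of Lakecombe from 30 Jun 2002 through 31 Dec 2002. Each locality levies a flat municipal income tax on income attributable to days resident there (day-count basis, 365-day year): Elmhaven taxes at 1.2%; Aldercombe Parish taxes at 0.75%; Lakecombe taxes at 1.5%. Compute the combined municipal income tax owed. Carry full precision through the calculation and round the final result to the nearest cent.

Elmhaven, 1 Jan – 20 Jan 2002: 20 days → £203,000 × 1.2% × 20/365 = £133.4795
Aldercombe Parish, 21 Jan – 29 Jun 2002: 160 days → £203,000 × 0.75% × 160/365 = £667.3973
Lakecombe, 30 Jun – 31 Dec 2002: 185 days → £203,000 × 1.5% × 185/365 = £1,543.3562
Total = £2,344.2329

£2,344.23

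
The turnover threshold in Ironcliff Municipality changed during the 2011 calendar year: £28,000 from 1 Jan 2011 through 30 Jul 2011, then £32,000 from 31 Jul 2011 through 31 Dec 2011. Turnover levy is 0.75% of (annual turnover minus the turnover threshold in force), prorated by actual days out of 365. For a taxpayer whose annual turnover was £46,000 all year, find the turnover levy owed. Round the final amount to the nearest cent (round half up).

1 Jan – 30 Jul 2011: 211 days, exemption £28,000 → (£46,000 − £28,000) × 0.75% × 211/365 = £78.0411
31 Jul – 31 Dec 2011: 154 days, exemption £32,000 → (£46,000 − £32,000) × 0.75% × 154/365 = £44.3014
Total = £122.3425

£122.34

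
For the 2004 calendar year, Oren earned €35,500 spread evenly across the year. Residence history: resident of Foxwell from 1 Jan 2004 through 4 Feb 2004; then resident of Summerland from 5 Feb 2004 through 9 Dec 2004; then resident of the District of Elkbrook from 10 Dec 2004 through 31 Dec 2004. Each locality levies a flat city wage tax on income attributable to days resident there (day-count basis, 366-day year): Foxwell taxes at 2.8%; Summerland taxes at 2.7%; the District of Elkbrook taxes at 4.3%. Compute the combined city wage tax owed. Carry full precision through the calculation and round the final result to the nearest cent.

Foxwell, 1 Jan – 4 Feb 2004: 35 days → €35,500 × 2.8% × 35/366 = €95.0546
Summerland, 5 Feb – 9 Dec 2004: 309 days → €35,500 × 2.7% × 309/366 = €809.2254
The District of Elkbrook, 10 Dec – 31 Dec 2004: 22 days → €35,500 × 4.3% × 22/366 = €91.7568
Total = €996.0369

€996.04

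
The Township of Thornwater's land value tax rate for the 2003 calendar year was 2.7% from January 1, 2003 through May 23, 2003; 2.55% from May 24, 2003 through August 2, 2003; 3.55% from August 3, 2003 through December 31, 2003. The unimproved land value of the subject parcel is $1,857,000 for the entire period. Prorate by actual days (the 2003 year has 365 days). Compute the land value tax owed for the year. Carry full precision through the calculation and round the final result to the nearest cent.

January 1 – May 23, 2003: 143 days at 2.7% → $1,857,000 × 2.7% × 143/365 = $19,643.4986
May 24 – August 2, 2003: 71 days at 2.55% → $1,857,000 × 2.55% × 71/365 = $9,211.2288
August 3 – December 31, 2003: 151 days at 3.55% → $1,857,000 × 3.55% × 151/365 = $27,272.4616
Total = $56,127.1890

$56,127.19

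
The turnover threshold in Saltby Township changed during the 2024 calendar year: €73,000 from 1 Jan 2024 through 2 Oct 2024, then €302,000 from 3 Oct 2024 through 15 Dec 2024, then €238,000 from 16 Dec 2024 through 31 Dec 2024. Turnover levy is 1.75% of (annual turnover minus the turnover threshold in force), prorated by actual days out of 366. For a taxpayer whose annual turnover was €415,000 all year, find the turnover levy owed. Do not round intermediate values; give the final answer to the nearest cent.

1 Jan – 2 Oct 2024: 276 days, exemption €73,000 → (€415,000 − €73,000) × 1.75% × 276/366 = €4,513.2787
3 Oct – 15 Dec 2024: 74 days, exemption €302,000 → (€415,000 − €302,000) × 1.75% × 74/366 = €399.8224
16 Dec – 31 Dec 2024: 16 days, exemption €238,000 → (€415,000 − €238,000) × 1.75% × 16/366 = €135.4098
Total = €5,048.5109

€5,048.51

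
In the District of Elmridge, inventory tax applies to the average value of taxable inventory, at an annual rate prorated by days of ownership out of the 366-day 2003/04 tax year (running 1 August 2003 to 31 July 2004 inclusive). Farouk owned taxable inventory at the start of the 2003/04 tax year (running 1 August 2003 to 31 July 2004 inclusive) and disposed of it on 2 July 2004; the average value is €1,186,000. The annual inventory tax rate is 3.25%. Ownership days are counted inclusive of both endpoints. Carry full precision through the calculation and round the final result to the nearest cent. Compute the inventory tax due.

€35,490.89

Days held (1 August 2003 – 2 July 2004): 337 out of 366
Tax = €1,186,000 × 3.25% × 337/366 = €35,490.8880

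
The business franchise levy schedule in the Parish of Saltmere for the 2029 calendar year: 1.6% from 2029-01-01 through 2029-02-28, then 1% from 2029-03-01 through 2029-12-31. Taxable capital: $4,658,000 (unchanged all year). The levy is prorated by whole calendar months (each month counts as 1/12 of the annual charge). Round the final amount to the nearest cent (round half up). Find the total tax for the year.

2029-01-01 to 2029-02-28: 2 months at 1.6% → $4,658,000 × 1.6% × 2/12 = $12,421.3333
2029-03-01 to 2029-12-31: 10 months at 1% → $4,658,000 × 1% × 10/12 = $38,816.6667
Total = $51,238.0000

$51,238.00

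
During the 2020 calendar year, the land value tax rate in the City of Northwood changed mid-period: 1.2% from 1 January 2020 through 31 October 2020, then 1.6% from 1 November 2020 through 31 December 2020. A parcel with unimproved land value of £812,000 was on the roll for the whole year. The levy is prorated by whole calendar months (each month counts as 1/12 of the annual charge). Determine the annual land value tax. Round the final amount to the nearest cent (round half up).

1 January – 31 October 2020: 10 months at 1.2% → £812,000 × 1.2% × 10/12 = £8,120.0000
1 November – 31 December 2020: 2 months at 1.6% → £812,000 × 1.6% × 2/12 = £2,165.3333
Total = £10,285.3333

£10,285.33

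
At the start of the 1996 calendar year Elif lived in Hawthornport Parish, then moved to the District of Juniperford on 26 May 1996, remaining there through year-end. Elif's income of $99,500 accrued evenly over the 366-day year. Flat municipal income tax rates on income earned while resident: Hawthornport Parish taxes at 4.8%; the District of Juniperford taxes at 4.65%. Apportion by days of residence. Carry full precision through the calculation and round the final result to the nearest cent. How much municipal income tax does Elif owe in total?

$4,686.29

Hawthornport Parish, 1 January – 25 May 1996: 146 days → $99,500 × 4.8% × 146/366 = $1,905.1803
The District of Juniperford, 26 May – 31 December 1996: 220 days → $99,500 × 4.65% × 220/366 = $2,781.1066
Total = $4,686.2869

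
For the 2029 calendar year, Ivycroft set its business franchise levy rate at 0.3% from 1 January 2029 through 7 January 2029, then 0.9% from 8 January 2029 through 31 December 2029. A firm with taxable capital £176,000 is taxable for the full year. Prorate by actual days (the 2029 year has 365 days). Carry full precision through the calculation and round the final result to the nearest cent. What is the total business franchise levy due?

£1,563.75

1 January – 7 January 2029: 7 days at 0.3% → £176,000 × 0.3% × 7/365 = £10.1260
8 January – 31 December 2029: 358 days at 0.9% → £176,000 × 0.9% × 358/365 = £1,553.6219
Total = £1,563.7479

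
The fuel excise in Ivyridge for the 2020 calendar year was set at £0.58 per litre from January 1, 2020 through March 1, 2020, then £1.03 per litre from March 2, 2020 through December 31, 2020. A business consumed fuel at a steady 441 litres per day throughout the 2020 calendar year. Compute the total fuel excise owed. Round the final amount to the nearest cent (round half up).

£154,142.73

January 1 – March 1, 2020: 61 days × 441 litres/day = 26,901 litres at £0.58/litre → £15,602.58
March 2 – December 31, 2020: 305 days × 441 litres/day = 134,505 litres at £1.03/litre → £138,540.15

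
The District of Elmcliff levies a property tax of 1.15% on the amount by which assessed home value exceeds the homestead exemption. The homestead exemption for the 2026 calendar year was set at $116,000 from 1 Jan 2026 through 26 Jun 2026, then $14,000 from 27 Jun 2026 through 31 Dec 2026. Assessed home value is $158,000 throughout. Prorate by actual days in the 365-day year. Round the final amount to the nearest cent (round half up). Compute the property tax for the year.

$1,087.18

1 Jan – 26 Jun 2026: 177 days, exemption $116,000 → ($158,000 − $116,000) × 1.15% × 177/365 = $234.2219
27 Jun – 31 Dec 2026: 188 days, exemption $14,000 → ($158,000 − $14,000) × 1.15% × 188/365 = $852.9534
Total = $1,087.1753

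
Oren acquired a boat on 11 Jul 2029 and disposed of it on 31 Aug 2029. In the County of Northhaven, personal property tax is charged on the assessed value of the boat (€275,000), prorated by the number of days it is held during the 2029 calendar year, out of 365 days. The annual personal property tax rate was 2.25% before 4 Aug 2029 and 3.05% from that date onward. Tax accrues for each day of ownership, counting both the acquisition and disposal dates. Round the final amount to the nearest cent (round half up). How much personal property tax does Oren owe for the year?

€1,050.27

11 Jul – 3 Aug 2029: 24 days at 2.25% → €275,000 × 2.25% × 24/365 = €406.8493
4 Aug – 31 Aug 2029: 28 days at 3.05% → €275,000 × 3.05% × 28/365 = €643.4247
Total = €1,050.2740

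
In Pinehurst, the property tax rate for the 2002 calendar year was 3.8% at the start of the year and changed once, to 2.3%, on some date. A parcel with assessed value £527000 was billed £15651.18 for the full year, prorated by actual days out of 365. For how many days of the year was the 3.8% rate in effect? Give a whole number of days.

Let d = days at the first rate; then 365 − d days at the second rate.
£527000 × [3.8%·d + 2.3%·(365−d)] / 365 = £15651.18
Solving gives d = 163, so the new rate took effect on 13 June 2002.

163 days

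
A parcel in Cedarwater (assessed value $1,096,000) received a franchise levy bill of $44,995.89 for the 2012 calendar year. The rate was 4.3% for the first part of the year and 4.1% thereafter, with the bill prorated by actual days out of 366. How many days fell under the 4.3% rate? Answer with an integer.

Let d = days at the first rate; then 366 − d days at the second rate.
$1,096,000 × [4.3%·d + 4.1%·(366−d)] / 366 = $44,995.89
Solving gives d = 10, so the new rate took effect on 11 Jan 2012.

10 days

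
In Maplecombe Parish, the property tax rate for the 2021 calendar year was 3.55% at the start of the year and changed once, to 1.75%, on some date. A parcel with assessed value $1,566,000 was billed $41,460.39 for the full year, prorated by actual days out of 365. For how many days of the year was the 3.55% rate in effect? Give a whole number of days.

182 days

Let d = days at the first rate; then 365 − d days at the second rate.
$1,566,000 × [3.55%·d + 1.75%·(365−d)] / 365 = $41,460.39
Solving gives d = 182, so the new rate took effect on 2 July 2021.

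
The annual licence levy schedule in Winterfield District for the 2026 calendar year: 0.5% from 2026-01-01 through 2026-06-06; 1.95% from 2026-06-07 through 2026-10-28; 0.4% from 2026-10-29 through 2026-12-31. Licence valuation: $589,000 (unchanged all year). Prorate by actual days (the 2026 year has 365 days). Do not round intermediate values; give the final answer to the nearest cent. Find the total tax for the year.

$6,211.13

2026-01-01 to 2026-06-06: 157 days at 0.5% → $589,000 × 0.5% × 157/365 = $1,266.7534
2026-06-07 to 2026-10-28: 144 days at 1.95% → $589,000 × 1.95% × 144/365 = $4,531.2658
2026-10-29 to 2026-12-31: 64 days at 0.4% → $589,000 × 0.4% × 64/365 = $413.1068
Total = $6,211.1260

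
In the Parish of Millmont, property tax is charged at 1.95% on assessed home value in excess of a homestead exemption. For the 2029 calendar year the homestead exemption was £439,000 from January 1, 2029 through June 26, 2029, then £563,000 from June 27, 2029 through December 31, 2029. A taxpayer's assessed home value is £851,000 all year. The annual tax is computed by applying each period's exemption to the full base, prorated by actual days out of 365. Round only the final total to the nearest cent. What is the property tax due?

£6,788.56

January 1 – June 26, 2029: 177 days, exemption £439,000 → (£851,000 − £439,000) × 1.95% × 177/365 = £3,895.9397
June 27 – December 31, 2029: 188 days, exemption £563,000 → (£851,000 − £563,000) × 1.95% × 188/365 = £2,892.6247
Total = £6,788.5644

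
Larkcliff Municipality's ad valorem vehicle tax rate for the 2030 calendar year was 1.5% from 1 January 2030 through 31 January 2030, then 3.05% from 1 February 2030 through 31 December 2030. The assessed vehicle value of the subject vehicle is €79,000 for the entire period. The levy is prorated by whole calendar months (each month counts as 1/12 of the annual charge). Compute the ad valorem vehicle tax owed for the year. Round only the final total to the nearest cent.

1 January – 31 January 2030: 1 month at 1.5% → €79,000 × 1.5% × 1/12 = €98.7500
1 February – 31 December 2030: 11 months at 3.05% → €79,000 × 3.05% × 11/12 = €2,208.7083
Total = €2,307.4583

€2,307.46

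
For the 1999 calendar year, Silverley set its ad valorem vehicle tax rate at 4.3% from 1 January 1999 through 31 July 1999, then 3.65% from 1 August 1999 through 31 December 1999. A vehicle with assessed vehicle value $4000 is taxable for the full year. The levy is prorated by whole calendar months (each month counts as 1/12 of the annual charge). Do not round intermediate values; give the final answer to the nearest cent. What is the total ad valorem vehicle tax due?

$161.17

1 January – 31 July 1999: 7 months at 4.3% → $4000 × 4.3% × 7/12 = $100.3333
1 August – 31 December 1999: 5 months at 3.65% → $4000 × 3.65% × 5/12 = $60.8333
Total = $161.1667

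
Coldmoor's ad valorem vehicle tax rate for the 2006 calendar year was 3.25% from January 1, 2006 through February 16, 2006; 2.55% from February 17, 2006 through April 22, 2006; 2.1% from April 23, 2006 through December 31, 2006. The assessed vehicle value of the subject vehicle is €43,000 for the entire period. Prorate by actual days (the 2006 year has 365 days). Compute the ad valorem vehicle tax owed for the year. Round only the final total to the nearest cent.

€1,001.13

January 1 – February 16, 2006: 47 days at 3.25% → €43,000 × 3.25% × 47/365 = €179.9521
February 17 – April 22, 2006: 65 days at 2.55% → €43,000 × 2.55% × 65/365 = €195.2671
April 23 – December 31, 2006: 253 days at 2.1% → €43,000 × 2.1% × 253/365 = €625.9151
Total = €1,001.1342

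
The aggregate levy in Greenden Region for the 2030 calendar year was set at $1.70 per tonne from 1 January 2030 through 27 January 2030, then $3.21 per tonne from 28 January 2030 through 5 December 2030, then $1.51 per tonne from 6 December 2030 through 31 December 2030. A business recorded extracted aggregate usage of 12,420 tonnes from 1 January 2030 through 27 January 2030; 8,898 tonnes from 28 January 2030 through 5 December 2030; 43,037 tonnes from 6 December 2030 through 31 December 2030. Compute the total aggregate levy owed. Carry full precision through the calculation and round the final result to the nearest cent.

$114662.45

1 January – 27 January 2030: 12,420 tonnes at $1.70/tonne → $21114.00
28 January – 5 December 2030: 8,898 tonnes at $3.21/tonne → $28562.58
6 December – 31 December 2030: 43,037 tonnes at $1.51/tonne → $64985.87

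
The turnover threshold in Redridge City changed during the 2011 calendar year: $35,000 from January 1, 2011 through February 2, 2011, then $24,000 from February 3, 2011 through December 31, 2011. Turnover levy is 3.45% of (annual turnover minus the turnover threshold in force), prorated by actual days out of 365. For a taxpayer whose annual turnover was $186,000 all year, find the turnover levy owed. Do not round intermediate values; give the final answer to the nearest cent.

$5,554.69

January 1 – February 2, 2011: 33 days, exemption $35,000 → ($186,000 − $35,000) × 3.45% × 33/365 = $470.9959
February 3 – December 31, 2011: 332 days, exemption $24,000 → ($186,000 − $24,000) × 3.45% × 332/365 = $5,083.6932
Total = $5,554.6890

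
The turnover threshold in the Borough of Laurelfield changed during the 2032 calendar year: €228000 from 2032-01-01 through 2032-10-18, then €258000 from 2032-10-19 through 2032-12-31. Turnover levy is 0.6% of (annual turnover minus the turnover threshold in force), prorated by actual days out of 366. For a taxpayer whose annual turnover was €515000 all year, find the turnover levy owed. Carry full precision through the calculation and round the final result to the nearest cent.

€1685.61

2032-01-01 to 2032-10-18: 292 days, exemption €228000 → (€515000 − €228000) × 0.6% × 292/366 = €1373.8361
2032-10-19 to 2032-12-31: 74 days, exemption €258000 → (€515000 − €258000) × 0.6% × 74/366 = €311.7705
Total = €1685.6066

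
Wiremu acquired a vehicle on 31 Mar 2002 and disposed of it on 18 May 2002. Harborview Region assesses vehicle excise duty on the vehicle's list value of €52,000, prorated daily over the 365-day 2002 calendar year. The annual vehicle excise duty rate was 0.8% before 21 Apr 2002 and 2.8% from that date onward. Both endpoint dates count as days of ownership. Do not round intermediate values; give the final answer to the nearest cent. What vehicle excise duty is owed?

€135.63

31 Mar – 20 Apr 2002: 21 days at 0.8% → €52,000 × 0.8% × 21/365 = €23.9342
21 Apr – 18 May 2002: 28 days at 2.8% → €52,000 × 2.8% × 28/365 = €111.6932
Total = €135.6274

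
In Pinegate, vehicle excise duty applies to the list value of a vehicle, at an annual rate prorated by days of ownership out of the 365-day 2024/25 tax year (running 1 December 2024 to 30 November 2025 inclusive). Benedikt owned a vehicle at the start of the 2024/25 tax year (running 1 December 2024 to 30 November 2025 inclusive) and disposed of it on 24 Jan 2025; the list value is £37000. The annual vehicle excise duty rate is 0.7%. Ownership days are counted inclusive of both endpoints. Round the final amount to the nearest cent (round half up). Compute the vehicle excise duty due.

Days held (1 Dec 2024 – 24 Jan 2025): 55 out of 365
Tax = £37000 × 0.7% × 55/365 = £39.0274

£39.03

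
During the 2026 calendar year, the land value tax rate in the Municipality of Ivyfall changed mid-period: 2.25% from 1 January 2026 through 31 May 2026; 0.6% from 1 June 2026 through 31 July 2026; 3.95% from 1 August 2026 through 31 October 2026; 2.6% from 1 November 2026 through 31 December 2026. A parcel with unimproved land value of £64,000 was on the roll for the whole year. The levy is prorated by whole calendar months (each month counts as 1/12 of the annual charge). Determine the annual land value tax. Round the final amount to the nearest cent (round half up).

1 January – 31 May 2026: 5 months at 2.25% → £64,000 × 2.25% × 5/12 = £600.0000
1 June – 31 July 2026: 2 months at 0.6% → £64,000 × 0.6% × 2/12 = £64.0000
1 August – 31 October 2026: 3 months at 3.95% → £64,000 × 3.95% × 3/12 = £632.0000
1 November – 31 December 2026: 2 months at 2.6% → £64,000 × 2.6% × 2/12 = £277.3333
Total = £1,573.3333

£1,573.33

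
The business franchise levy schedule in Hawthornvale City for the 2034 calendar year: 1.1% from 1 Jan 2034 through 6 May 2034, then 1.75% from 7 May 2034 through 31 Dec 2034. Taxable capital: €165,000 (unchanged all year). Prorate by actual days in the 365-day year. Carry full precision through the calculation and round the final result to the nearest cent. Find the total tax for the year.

1 Jan – 6 May 2034: 126 days at 1.1% → €165,000 × 1.1% × 126/365 = €626.5479
7 May – 31 Dec 2034: 239 days at 1.75% → €165,000 × 1.75% × 239/365 = €1,890.7192
Total = €2,517.2671

€2,517.27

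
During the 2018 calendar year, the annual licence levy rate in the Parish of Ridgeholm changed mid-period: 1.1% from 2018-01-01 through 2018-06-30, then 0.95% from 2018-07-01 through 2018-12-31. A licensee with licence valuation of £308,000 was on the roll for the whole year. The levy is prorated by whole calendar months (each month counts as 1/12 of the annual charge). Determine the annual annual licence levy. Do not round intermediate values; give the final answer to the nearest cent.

£3,157.00

2018-01-01 to 2018-06-30: 6 months at 1.1% → £308,000 × 1.1% × 6/12 = £1,694.0000
2018-07-01 to 2018-12-31: 6 months at 0.95% → £308,000 × 0.95% × 6/12 = £1,463.0000
Total = £3,157.0000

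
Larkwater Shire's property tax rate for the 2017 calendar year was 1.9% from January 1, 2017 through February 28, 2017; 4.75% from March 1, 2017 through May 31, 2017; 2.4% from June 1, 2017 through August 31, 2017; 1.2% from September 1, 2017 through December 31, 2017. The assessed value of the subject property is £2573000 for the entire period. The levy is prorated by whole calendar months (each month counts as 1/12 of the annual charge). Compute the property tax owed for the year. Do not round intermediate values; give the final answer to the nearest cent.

£64432.21

January 1 – February 28, 2017: 2 months at 1.9% → £2573000 × 1.9% × 2/12 = £8147.8333
March 1 – May 31, 2017: 3 months at 4.75% → £2573000 × 4.75% × 3/12 = £30554.3750
June 1 – August 31, 2017: 3 months at 2.4% → £2573000 × 2.4% × 3/12 = £15438.0000
September 1 – December 31, 2017: 4 months at 1.2% → £2573000 × 1.2% × 4/12 = £10292.0000
Total = £64432.2083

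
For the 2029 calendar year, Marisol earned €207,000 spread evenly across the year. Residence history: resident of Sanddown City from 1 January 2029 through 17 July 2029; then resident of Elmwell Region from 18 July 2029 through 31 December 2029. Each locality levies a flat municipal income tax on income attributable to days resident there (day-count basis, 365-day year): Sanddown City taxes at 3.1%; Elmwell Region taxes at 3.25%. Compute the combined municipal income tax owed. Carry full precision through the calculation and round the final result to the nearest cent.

€6,559.06

Sanddown City, 1 January – 17 July 2029: 198 days → €207,000 × 3.1% × 198/365 = €3,481.0027
Elmwell Region, 18 July – 31 December 2029: 167 days → €207,000 × 3.25% × 167/365 = €3,078.0616
Total = €6,559.0644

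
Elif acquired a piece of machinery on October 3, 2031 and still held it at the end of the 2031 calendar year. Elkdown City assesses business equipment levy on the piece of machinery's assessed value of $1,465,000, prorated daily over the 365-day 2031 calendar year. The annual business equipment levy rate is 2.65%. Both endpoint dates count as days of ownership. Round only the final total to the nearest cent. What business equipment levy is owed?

Days held (October 3 – December 31, 2031): 90 out of 365
Tax = $1,465,000 × 2.65% × 90/365 = $9,572.6712

$9,572.67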